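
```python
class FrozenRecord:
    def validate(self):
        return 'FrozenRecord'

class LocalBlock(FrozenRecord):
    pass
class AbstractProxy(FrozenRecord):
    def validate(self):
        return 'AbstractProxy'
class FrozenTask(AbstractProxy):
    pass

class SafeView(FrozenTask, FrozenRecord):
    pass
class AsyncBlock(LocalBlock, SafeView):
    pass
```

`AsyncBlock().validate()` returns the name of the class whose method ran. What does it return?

AbstractProxy

L[AsyncBlock] = AsyncBlock + merge(L[LocalBlock], L[SafeView], [LocalBlock SafeView])
  take LocalBlock:  [LocalBlock FrozenRecord object] + [SafeView FrozenTask AbstractProxy FrozenRecord object] + [LocalBlock SafeView]
  take SafeView:  [FrozenRecord object] + [SafeView FrozenTask AbstractProxy FrozenRecord object] + [SafeView]
  take FrozenTask:  [FrozenRecord object] + [FrozenTask AbstractProxy FrozenRecord object]
  take AbstractProxy:  [FrozenRecord object] + [AbstractProxy FrozenRecord object]
  take FrozenRecord:  [FrozenRecord object] + [FrozenRecord object]
  take object:  [object] + [object]
MRO: AsyncBlock LocalBlock SafeView FrozenTask AbstractProxy FrozenRecord object
validate is defined in: AbstractProxy, FrozenRecord. First along the MRO is AbstractProxy.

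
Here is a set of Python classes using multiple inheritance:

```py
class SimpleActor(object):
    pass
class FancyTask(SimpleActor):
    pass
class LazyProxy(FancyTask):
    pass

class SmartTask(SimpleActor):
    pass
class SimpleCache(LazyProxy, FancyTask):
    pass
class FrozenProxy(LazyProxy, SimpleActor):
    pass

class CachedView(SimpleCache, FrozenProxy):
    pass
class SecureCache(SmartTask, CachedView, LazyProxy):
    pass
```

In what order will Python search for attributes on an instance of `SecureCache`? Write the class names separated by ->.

L[SecureCache] = SecureCache + merge(L[SmartTask], L[CachedView], L[LazyProxy], [SmartTask CachedView LazyProxy])
  take SmartTask:  [SmartTask SimpleActor object] + [CachedView SimpleCache FrozenProxy LazyProxy FancyTask SimpleActor object] + [LazyProxy FancyTask SimpleActor object] + [SmartTask CachedView LazyProxy]
  take CachedView:  [SimpleActor object] + [CachedView SimpleCache FrozenProxy LazyProxy FancyTask SimpleActor object] + [LazyProxy FancyTask SimpleActor object] + [CachedView LazyProxy]
  take SimpleCache:  [SimpleActor object] + [SimpleCache FrozenProxy LazyProxy FancyTask SimpleActor object] + [LazyProxy FancyTask SimpleActor object] + [LazyProxy]
  take FrozenProxy:  [SimpleActor object] + [FrozenProxy LazyProxy FancyTask SimpleActor object] + [LazyProxy FancyTask SimpleActor object] + [LazyProxy]
  take LazyProxy:  [SimpleActor object] + [LazyProxy FancyTask SimpleActor object] + [LazyProxy FancyTask SimpleActor object] + [LazyProxy]
  take FancyTask:  [SimpleActor object] + [FancyTask SimpleActor object] + [FancyTask SimpleActor object]
  take SimpleActor:  [SimpleActor object] + [SimpleActor object] + [SimpleActor object]
  take object:  [object] + [object] + [object]

SecureCache -> SmartTask -> CachedView -> SimpleCache -> FrozenProxy -> LazyProxy -> FancyTask -> SimpleActor -> object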